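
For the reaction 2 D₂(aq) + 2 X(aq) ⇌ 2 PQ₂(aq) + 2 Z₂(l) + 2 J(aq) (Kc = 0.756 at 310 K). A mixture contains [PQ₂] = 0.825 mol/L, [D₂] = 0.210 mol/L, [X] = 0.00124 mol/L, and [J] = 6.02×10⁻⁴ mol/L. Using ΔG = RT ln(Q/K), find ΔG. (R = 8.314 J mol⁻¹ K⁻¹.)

ΔG = 4.05 kJ/mol

(Z₂ is a pure liquid — omitted from Qc.)
Qc = [PQ₂]²·[J]² / ([D₂]²·[X]²) = (0.825)²·(6.02×10⁻⁴)² / ((0.210)²·(0.00124)²) = 3.64
ΔG = RT ln(Qc/Kc) = (8.314 J mol⁻¹ K⁻¹)(310 K) × ln(3.64/0.756)
   = (2.577 kJ/mol)(1.572) = 4.05 kJ/mol
ΔG > 0, so the forward reaction is non-spontaneous (proceeds in reverse).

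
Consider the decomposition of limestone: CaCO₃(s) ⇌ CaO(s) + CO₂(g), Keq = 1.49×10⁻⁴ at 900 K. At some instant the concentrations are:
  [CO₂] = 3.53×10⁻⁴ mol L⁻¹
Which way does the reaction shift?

to the left

(CaCO₃, CaO are pure solids — omitted from Q.)
Q = [CO₂] = 3.53×10⁻⁴
Q = 3.53×10⁻⁴ > Keq = 1.49×10⁻⁴, so the reverse reaction proceeds.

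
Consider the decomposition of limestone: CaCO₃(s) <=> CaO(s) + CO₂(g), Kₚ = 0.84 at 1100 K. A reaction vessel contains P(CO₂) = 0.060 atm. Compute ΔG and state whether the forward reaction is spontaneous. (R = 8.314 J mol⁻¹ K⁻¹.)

(CaCO₃, CaO are pure solids — omitted from Qₚ.)
Qₚ = P(CO₂) = 0.0600
ΔG = RT ln(Qₚ/Kₚ) = (8.314 J mol⁻¹ K⁻¹)(1100 K) × ln(0.0600/0.84)
   = (9.145 kJ/mol)(-2.639) = -24.1 kJ/mol
ΔG < 0, so the forward reaction is spontaneous (proceeds forward).

ΔG = -24.1 kJ/mol; the forward reaction is spontaneous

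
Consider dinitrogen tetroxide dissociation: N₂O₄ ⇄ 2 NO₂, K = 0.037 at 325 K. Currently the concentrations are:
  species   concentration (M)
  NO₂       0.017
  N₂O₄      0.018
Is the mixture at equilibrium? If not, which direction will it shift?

Q = [NO₂]² / [N₂O₄] = (0.017)² / (0.018) = 0.016
Q = 0.016 < K = 0.037: net forward reaction.

no; Q < K, reaction proceeds forward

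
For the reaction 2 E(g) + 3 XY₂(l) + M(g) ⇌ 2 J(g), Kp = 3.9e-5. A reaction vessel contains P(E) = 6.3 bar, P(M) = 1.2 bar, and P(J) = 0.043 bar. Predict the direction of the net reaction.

(XY₂ is a pure liquid — omitted from Qp.)
Qp = P(J)² / (P(E)²·P(M)) = (0.043)² / ((6.3)²·(1.2)) = 3.9e-5
Qp = 3.9e-5 = Kp, so the system is already at equilibrium.

no net change (already at equilibrium)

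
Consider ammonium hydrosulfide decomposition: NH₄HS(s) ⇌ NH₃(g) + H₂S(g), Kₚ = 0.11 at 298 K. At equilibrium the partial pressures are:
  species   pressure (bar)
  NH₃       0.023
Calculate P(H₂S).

P(H₂S) = 4.8 bar

(NH₄HS is a pure solid — omitted from Kₚ.)
At equilibrium, Kₚ = P(NH₃)·P(H₂S) = 0.11.
(0.023)·(P(H₂S)) = 0.11
P(H₂S) = 4.78 = 4.8 bar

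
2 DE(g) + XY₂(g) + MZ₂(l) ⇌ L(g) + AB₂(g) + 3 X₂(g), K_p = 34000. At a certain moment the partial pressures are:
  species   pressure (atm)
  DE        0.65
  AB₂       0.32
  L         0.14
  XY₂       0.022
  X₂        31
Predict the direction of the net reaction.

toward reactants

(MZ₂ is a pure liquid — omitted from Q_p.)
Q_p = P(L)·P(AB₂)·P(X₂)³ / (P(DE)²·P(XY₂)) = (0.14)·(0.32)·(31)³ / ((0.65)²·(0.022)) = 1.4e5
Q_p = 1.4e5 > K_p = 34000, so the reverse reaction proceeds.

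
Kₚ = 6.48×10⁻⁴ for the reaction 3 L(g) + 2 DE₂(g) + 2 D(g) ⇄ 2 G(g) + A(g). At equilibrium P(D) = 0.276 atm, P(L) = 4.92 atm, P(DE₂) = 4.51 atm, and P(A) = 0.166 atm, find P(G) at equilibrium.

At equilibrium, Kₚ = P(G)²·P(A) / (P(L)³·P(DE₂)²·P(D)²) = 6.48×10⁻⁴.
(P(G))²·(0.166) / ((4.92)³·(4.51)²·(0.276)²) = 6.48×10⁻⁴
P(G)² = 0.720 ⇒ P(G) = 0.849 atm

P(G) = 0.849 atm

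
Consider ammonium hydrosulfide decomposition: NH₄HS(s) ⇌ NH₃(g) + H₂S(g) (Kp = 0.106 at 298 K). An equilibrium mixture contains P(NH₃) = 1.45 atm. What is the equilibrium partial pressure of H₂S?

(NH₄HS is a pure solid — omitted from Kp.)
At equilibrium, Kp = P(NH₃)·P(H₂S) = 0.106.
(1.45)·(P(H₂S)) = 0.106
P(H₂S) = 0.0731 atm

P(H₂S) = 0.0731 atm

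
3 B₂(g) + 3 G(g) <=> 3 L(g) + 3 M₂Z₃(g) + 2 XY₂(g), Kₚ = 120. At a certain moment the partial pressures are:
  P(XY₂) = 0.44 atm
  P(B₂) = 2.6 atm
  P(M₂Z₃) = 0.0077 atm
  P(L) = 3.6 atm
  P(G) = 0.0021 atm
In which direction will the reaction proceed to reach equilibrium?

Qₚ = P(L)³·P(M₂Z₃)³·P(XY₂)² / (P(B₂)³·P(G)³) = (3.6)³·(0.0077)³·(0.44)² / ((2.6)³·(0.0021)³) = 25
Qₚ = 25 < Kₚ = 120, so the forward reaction proceeds.

toward products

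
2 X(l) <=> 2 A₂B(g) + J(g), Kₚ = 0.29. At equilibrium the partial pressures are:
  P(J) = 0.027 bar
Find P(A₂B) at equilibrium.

P(A₂B) = 3.3 bar

(X is a pure liquid — omitted from Kₚ.)
At equilibrium, Kₚ = P(A₂B)²·P(J) = 0.29.
(P(A₂B))²·(0.027) = 0.29
P(A₂B)² = 10.7 ⇒ P(A₂B) = 3.3 bar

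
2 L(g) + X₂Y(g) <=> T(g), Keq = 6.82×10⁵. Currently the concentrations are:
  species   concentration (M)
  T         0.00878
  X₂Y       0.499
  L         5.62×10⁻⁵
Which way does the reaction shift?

Q = [T] / ([L]²·[X₂Y]) = (0.00878) / ((5.62×10⁻⁵)²·(0.499)) = 5.57×10⁶
Q = 5.57×10⁶ > Keq = 6.82×10⁵, so the reverse reaction proceeds.

toward reactants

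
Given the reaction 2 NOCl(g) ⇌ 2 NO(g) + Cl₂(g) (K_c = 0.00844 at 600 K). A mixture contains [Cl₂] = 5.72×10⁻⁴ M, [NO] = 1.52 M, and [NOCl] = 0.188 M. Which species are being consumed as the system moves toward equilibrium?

NO, Cl₂ (products)

Q_c = [NO]²·[Cl₂] / [NOCl]² = (1.52)²·(5.72×10⁻⁴) / (0.188)² = 0.0374
Q_c = 0.0374 > K_c = 0.00844: net reverse reaction.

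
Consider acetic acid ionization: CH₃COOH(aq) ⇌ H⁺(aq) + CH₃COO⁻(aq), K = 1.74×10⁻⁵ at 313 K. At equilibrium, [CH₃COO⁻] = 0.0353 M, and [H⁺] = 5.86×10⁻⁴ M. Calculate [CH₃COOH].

At equilibrium, K = [H⁺]·[CH₃COO⁻] / [CH₃COOH] = 1.74×10⁻⁵.
(5.86×10⁻⁴)·(0.0353) / ([CH₃COOH]) = 1.74×10⁻⁵
[CH₃COOH] = 1.19 M

[CH₃COOH] = 1.19 M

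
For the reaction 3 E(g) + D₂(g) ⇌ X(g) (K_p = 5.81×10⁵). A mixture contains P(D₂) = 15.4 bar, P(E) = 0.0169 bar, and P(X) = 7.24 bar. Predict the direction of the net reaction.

Q_p = P(X) / (P(E)³·P(D₂)) = (7.24) / ((0.0169)³·(15.4)) = 97400
Q_p = 97400 < K_p = 5.81×10⁵, so the forward reaction proceeds.

in the forward direction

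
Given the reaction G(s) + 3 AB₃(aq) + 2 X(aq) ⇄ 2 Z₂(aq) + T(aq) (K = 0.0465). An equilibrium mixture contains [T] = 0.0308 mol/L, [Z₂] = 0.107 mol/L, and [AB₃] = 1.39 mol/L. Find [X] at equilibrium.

(G is a pure solid — omitted from K.)
At equilibrium, K = [Z₂]²·[T] / ([AB₃]³·[X]²) = 0.0465.
(0.107)²·(0.0308) / ((1.39)³·([X])²) = 0.0465
[X]² = 0.00282 ⇒ [X] = 0.0531 mol/L

[X] = 0.0531 mol/L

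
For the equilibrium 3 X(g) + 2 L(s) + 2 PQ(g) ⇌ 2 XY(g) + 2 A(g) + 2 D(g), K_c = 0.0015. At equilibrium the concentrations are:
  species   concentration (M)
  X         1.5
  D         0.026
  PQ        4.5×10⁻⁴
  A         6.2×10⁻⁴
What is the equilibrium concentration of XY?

(L is a pure solid — omitted from K_c.)
At equilibrium, K_c = [XY]²·[A]²·[D]² / ([X]³·[PQ]²) = 0.0015.
([XY])²·(6.2×10⁻⁴)²·(0.026)² / ((1.5)³·(4.5×10⁻⁴)²) = 0.0015
[XY]² = 3.95 ⇒ [XY] = 2.0 M

[XY] = 2.0 M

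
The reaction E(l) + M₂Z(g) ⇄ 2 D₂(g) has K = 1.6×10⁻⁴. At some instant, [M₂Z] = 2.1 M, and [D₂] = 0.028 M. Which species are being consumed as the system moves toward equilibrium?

(E is a pure liquid — omitted from Q.)
Q = [D₂]² / [M₂Z] = (0.028)² / (2.1) = 3.7×10⁻⁴
Q = 3.7×10⁻⁴ > K = 1.6×10⁻⁴: net reverse reaction.

D₂ (products)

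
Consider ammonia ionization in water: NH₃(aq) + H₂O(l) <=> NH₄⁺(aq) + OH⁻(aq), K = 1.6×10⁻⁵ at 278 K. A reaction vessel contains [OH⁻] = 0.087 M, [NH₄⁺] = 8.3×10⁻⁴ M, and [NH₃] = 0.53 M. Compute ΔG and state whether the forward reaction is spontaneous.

ΔG = 4.95 kJ/mol; the forward reaction is non-spontaneous

(H₂O is a pure liquid — omitted from Q.)
Q = [NH₄⁺]·[OH⁻] / [NH₃] = (8.3×10⁻⁴)·(0.087) / (0.53) = 1.36×10⁻⁴
ΔG = RT ln(Q/K) = (8.314 J mol⁻¹ K⁻¹)(278 K) × ln(1.36×10⁻⁴/1.6×10⁻⁵)
   = (2.311 kJ/mol)(2.140) = 4.95 kJ/mol
ΔG > 0, so the forward reaction is non-spontaneous (proceeds in reverse).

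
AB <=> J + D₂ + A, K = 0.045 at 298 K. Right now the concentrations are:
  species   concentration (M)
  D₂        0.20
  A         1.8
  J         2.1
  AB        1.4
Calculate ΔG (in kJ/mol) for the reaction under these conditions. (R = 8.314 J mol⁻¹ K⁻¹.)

Q = [J]·[D₂]·[A] / [AB] = (2.1)·(0.20)·(1.8) / (1.4) = 0.540
ΔG = RT ln(Q/K) = (8.314 J mol⁻¹ K⁻¹)(298 K) × ln(0.540/0.045)
   = (2.478 kJ/mol)(2.485) = 6.16 kJ/mol
ΔG > 0, so the forward reaction is non-spontaneous (proceeds in reverse).

ΔG = 6.16 kJ/mol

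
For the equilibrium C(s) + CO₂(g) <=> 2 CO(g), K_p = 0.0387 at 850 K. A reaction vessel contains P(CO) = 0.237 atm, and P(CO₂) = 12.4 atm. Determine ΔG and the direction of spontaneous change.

(C is a pure solid — omitted from Q_p.)
Q_p = P(CO)² / P(CO₂) = (0.237)² / (12.4) = 0.00453
ΔG = RT ln(Q_p/K_p) = (8.314 J mol⁻¹ K⁻¹)(850 K) × ln(0.00453/0.0387)
   = (7.067 kJ/mol)(-2.145) = -15.2 kJ/mol
ΔG < 0, so the forward reaction is spontaneous (proceeds forward).

ΔG = -15.2 kJ/mol; the forward reaction is spontaneous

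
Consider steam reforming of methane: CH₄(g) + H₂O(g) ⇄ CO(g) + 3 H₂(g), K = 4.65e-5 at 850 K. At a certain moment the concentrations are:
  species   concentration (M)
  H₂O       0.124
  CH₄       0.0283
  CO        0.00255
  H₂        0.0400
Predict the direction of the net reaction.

Q = [CO]·[H₂]³ / ([CH₄]·[H₂O]) = (0.00255)·(0.0400)³ / ((0.0283)·(0.124)) = 4.65e-5
Q = 4.65e-5 = K, so the system is already at equilibrium.

neither direction; the system is at equilibrium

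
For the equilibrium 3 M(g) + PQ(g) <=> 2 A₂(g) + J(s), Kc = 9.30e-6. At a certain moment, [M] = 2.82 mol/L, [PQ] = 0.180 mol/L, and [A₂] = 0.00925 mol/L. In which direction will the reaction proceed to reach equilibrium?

(J is a pure solid — omitted from Qc.)
Qc = [A₂]² / ([M]³·[PQ]) = (0.00925)² / ((2.82)³·(0.180)) = 2.12e-5
Qc = 2.12e-5 > Kc = 9.30e-6, so the reverse reaction proceeds.

to the left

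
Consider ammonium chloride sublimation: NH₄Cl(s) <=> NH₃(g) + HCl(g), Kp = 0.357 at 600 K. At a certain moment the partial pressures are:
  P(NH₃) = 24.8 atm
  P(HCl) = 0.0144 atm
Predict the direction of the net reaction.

at equilibrium

(NH₄Cl is a pure solid — omitted from Qp.)
Qp = P(NH₃)·P(HCl) = (24.8)·(0.0144) = 0.357
Qp = 0.357 = Kp, so the system is already at equilibrium.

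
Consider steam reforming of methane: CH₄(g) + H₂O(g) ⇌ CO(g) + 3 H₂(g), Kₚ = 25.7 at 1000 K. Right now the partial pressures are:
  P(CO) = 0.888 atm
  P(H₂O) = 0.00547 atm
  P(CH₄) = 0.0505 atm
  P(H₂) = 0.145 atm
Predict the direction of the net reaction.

Qₚ = P(CO)·P(H₂)³ / (P(CH₄)·P(H₂O)) = (0.888)·(0.145)³ / ((0.0505)·(0.00547)) = 9.80
Qₚ = 9.80 < Kₚ = 25.7, so the forward reaction proceeds.

to the right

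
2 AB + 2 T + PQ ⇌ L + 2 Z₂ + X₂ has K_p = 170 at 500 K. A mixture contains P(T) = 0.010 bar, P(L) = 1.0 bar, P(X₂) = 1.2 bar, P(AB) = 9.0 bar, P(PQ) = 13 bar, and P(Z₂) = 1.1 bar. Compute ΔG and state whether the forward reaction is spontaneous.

Q_p = P(L)·P(Z₂)²·P(X₂) / (P(AB)²·P(T)²·P(PQ)) = (1.0)·(1.1)²·(1.2) / ((9.0)²·(0.010)²·(13)) = 13.8
ΔG = RT ln(Q_p/K_p) = (8.314 J mol⁻¹ K⁻¹)(500 K) × ln(13.8/170)
   = (4.157 kJ/mol)(-2.511) = -10.4 kJ/mol
ΔG < 0, so the forward reaction is spontaneous (proceeds forward).

ΔG = -10.4 kJ/mol; the forward reaction is spontaneous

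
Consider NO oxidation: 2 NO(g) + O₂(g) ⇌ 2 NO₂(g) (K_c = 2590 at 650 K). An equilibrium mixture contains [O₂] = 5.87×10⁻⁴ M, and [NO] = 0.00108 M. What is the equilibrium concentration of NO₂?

[NO₂] = 0.00133 M

At equilibrium, K_c = [NO₂]² / ([NO]²·[O₂]) = 2590.
([NO₂])² / ((0.00108)²·(5.87×10⁻⁴)) = 2590
[NO₂]² = 1.77×10⁻⁶ ⇒ [NO₂] = 0.00133 M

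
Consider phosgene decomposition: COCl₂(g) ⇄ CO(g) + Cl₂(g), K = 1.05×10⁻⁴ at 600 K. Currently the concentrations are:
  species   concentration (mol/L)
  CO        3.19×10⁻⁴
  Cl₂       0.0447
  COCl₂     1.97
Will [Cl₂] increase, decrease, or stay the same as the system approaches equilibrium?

increase

Q = [CO]·[Cl₂] / [COCl₂] = (3.19×10⁻⁴)·(0.0447) / (1.97) = 7.24×10⁻⁶
Q = 7.24×10⁻⁶ < K = 1.05×10⁻⁴: net forward reaction.
Cl₂ is a product, so it increases.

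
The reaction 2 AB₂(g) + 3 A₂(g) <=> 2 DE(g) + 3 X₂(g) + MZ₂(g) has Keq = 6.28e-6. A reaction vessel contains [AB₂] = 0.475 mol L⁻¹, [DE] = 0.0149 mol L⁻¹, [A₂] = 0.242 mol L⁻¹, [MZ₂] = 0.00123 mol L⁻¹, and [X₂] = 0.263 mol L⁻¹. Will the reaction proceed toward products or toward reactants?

forward (toward products)

Q = [DE]²·[X₂]³·[MZ₂] / ([AB₂]²·[A₂]³) = (0.0149)²·(0.263)³·(0.00123) / ((0.475)²·(0.242)³) = 1.55e-6
Q = 1.55e-6 < Keq = 6.28e-6, so the forward reaction proceeds.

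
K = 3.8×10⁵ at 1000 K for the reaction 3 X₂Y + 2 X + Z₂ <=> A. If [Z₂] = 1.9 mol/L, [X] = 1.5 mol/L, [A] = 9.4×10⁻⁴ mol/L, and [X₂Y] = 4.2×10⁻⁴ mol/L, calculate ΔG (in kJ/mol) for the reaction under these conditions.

Q = [A] / ([X₂Y]³·[X]²·[Z₂]) = (9.4×10⁻⁴) / ((4.2×10⁻⁴)³·(1.5)²·(1.9)) = 2.97×10⁶
ΔG = RT ln(Q/K) = (8.314 J mol⁻¹ K⁻¹)(1000 K) × ln(2.97×10⁶/3.8×10⁵)
   = (8.314 kJ/mol)(2.056) = 17.1 kJ/mol
ΔG > 0, so the forward reaction is non-spontaneous (proceeds in reverse).

ΔG = 17.1 kJ/mol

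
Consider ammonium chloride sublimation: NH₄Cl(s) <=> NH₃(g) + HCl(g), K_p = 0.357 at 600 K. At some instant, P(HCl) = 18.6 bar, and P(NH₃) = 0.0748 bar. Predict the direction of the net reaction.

(NH₄Cl is a pure solid — omitted from Q_p.)
Q_p = P(NH₃)·P(HCl) = (0.0748)·(18.6) = 1.39
Q_p = 1.39 > K_p = 0.357, so the reverse reaction proceeds.

toward reactants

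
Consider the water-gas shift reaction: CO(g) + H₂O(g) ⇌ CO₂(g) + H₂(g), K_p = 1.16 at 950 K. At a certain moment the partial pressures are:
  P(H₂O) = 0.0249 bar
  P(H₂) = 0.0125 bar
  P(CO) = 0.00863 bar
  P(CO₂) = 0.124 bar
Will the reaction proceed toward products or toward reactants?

Q_p = P(CO₂)·P(H₂) / (P(CO)·P(H₂O)) = (0.124)·(0.0125) / ((0.00863)·(0.0249)) = 7.21
Q_p = 7.21 > K_p = 1.16, so the reverse reaction proceeds.

in the reverse direction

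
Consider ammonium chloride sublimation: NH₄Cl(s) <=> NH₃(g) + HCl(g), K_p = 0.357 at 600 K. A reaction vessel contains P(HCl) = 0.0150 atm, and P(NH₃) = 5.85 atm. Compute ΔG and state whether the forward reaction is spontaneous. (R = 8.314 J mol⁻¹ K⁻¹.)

(NH₄Cl is a pure solid — omitted from Q_p.)
Q_p = P(NH₃)·P(HCl) = (5.85)·(0.0150) = 0.0877
ΔG = RT ln(Q_p/K_p) = (8.314 J mol⁻¹ K⁻¹)(600 K) × ln(0.0877/0.357)
   = (4.988 kJ/mol)(-1.404) = -7.00 kJ/mol
ΔG < 0, so the forward reaction is spontaneous (proceeds forward).

ΔG = -7.00 kJ/mol; the forward reaction is spontaneous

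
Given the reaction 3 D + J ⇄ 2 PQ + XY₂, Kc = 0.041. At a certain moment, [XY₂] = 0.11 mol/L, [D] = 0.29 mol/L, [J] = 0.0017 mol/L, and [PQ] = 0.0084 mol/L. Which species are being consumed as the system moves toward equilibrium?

PQ, XY₂ (products)

Qc = [PQ]²·[XY₂] / ([D]³·[J]) = (0.0084)²·(0.11) / ((0.29)³·(0.0017)) = 0.19
Qc = 0.19 > Kc = 0.041: net reverse reaction.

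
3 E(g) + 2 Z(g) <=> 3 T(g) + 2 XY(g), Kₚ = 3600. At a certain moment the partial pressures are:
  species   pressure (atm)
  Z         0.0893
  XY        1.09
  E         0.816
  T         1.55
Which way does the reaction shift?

Qₚ = P(T)³·P(XY)² / (P(E)³·P(Z)²) = (1.55)³·(1.09)² / ((0.816)³·(0.0893)²) = 1020
Qₚ = 1020 < Kₚ = 3600, so the forward reaction proceeds.

in the forward direction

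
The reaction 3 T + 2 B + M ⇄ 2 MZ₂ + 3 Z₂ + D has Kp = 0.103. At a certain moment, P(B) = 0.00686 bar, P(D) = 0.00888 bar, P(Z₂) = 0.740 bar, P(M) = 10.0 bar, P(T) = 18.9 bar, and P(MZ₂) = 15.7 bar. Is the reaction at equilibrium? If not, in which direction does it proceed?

Qp = P(MZ₂)²·P(Z₂)³·P(D) / (P(T)³·P(B)²·P(M)) = (15.7)²·(0.740)³·(0.00888) / ((18.9)³·(0.00686)²·(10.0)) = 0.279
Qp = 0.279 > Kp = 0.103, so the reverse reaction proceeds.

toward reactants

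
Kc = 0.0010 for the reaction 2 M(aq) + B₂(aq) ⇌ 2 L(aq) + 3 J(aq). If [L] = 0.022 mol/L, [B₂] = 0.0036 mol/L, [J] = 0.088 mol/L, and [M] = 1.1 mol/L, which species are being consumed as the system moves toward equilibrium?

Qc = [L]²·[J]³ / ([M]²·[B₂]) = (0.022)²·(0.088)³ / ((1.1)²·(0.0036)) = 7.6e-5
Qc = 7.6e-5 < Kc = 0.0010: net forward reaction.

M, B₂ (reactants)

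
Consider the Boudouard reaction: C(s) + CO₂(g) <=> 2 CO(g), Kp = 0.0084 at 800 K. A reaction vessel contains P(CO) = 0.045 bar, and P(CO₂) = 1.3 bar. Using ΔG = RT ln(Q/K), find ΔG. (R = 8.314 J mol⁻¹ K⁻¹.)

ΔG = -11.2 kJ/mol

(C is a pure solid — omitted from Qp.)
Qp = P(CO)² / P(CO₂) = (0.045)² / (1.3) = 0.00156
ΔG = RT ln(Qp/Kp) = (8.314 J mol⁻¹ K⁻¹)(800 K) × ln(0.00156/0.0084)
   = (6.651 kJ/mol)(-1.684) = -11.2 kJ/mol
ΔG < 0, so the forward reaction is spontaneous (proceeds forward).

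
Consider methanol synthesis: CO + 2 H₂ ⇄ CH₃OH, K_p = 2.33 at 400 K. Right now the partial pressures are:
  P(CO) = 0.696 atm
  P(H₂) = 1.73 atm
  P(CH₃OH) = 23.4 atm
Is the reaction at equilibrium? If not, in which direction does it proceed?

in the reverse direction

Q_p = P(CH₃OH) / (P(CO)·P(H₂)²) = (23.4) / ((0.696)·(1.73)²) = 11.2
Q_p = 11.2 > K_p = 2.33, so the reverse reaction proceeds.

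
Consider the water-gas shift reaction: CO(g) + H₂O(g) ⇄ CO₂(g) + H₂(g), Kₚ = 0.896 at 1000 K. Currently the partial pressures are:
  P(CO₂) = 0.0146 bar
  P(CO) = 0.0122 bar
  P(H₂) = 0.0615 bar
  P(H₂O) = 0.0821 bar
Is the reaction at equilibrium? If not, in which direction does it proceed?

neither direction; the system is at equilibrium

Qₚ = P(CO₂)·P(H₂) / (P(CO)·P(H₂O)) = (0.0146)·(0.0615) / ((0.0122)·(0.0821)) = 0.896
Qₚ = 0.896 = Kₚ, so the system is already at equilibrium.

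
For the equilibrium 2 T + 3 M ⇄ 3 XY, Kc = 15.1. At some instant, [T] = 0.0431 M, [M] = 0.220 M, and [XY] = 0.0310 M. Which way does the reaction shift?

toward products

Qc = [XY]³ / ([T]²·[M]³) = (0.0310)³ / ((0.0431)²·(0.220)³) = 1.51
Qc = 1.51 < Kc = 15.1, so the forward reaction proceeds.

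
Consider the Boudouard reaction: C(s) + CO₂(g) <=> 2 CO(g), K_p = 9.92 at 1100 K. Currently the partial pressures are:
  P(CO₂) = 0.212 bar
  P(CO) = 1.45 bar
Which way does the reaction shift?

no net change (already at equilibrium)

(C is a pure solid — omitted from Q_p.)
Q_p = P(CO)² / P(CO₂) = (1.45)² / (0.212) = 9.92
Q_p = 9.92 = K_p, so the system is already at equilibrium.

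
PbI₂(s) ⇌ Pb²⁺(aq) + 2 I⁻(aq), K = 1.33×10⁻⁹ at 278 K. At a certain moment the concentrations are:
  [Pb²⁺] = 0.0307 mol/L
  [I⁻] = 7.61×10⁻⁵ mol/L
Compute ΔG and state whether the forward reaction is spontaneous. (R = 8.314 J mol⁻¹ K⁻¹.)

ΔG = -4.65 kJ/mol; the forward reaction is spontaneous

(PbI₂ is a pure solid — omitted from Q.)
Q = [Pb²⁺]·[I⁻]² = (0.0307)·(7.61×10⁻⁵)² = 1.78×10⁻¹⁰
ΔG = RT ln(Q/K) = (8.314 J mol⁻¹ K⁻¹)(278 K) × ln(1.78×10⁻¹⁰/1.33×10⁻⁹)
   = (2.311 kJ/mol)(-2.011) = -4.65 kJ/mol
ΔG < 0, so the forward reaction is spontaneous (proceeds forward).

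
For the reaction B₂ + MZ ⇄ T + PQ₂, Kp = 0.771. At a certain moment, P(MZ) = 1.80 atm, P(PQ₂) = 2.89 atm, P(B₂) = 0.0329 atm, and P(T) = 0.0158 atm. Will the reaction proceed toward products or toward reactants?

no net change (already at equilibrium)

Qp = P(T)·P(PQ₂) / (P(B₂)·P(MZ)) = (0.0158)·(2.89) / ((0.0329)·(1.80)) = 0.771
Qp = 0.771 = Kp, so the system is already at equilibrium.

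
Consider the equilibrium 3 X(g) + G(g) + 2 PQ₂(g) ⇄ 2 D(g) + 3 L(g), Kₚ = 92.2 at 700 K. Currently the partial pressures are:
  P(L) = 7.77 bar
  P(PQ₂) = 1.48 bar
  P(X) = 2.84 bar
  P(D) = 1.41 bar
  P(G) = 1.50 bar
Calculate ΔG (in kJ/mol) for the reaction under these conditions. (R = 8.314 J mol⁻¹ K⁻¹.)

Qₚ = P(D)²·P(L)³ / (P(X)³·P(G)·P(PQ₂)²) = (1.41)²·(7.77)³ / ((2.84)³·(1.50)·(1.48)²) = 12.4
ΔG = RT ln(Qₚ/Kₚ) = (8.314 J mol⁻¹ K⁻¹)(700 K) × ln(12.4/92.2)
   = (5.820 kJ/mol)(-2.006) = -11.7 kJ/mol
ΔG < 0, so the forward reaction is spontaneous (proceeds forward).

ΔG = -11.7 kJ/mol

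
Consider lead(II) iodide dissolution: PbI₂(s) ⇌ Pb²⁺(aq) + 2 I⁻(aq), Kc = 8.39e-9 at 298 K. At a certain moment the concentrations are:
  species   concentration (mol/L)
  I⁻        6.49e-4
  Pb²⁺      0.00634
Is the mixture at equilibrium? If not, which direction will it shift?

(PbI₂ is a pure solid — omitted from Qc.)
Qc = [Pb²⁺]·[I⁻]² = (0.00634)·(6.49e-4)² = 2.67e-9
Qc = 2.67e-9 < Kc = 8.39e-9: net forward reaction.

no; Q < K, reaction proceeds forward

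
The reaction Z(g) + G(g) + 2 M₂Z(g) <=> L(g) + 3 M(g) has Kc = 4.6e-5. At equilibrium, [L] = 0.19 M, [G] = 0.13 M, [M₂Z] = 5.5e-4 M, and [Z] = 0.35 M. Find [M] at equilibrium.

At equilibrium, Kc = [L]·[M]³ / ([Z]·[G]·[M₂Z]²) = 4.6e-5.
(0.19)·([M])³ / ((0.35)·(0.13)·(5.5e-4)²) = 4.6e-5
[M]³ = 3.33e-12 ⇒ [M] = 1.5e-4 M

[M] = 1.5e-4 M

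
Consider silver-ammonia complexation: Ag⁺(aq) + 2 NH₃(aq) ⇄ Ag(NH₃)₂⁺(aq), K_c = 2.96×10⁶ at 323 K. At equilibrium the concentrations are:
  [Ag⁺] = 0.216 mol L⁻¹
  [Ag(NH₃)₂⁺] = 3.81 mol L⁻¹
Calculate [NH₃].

[NH₃] = 0.00244 mol L⁻¹

At equilibrium, K_c = [Ag(NH₃)₂⁺] / ([Ag⁺]·[NH₃]²) = 2.96×10⁶.
(3.81) / ((0.216)·([NH₃])²) = 2.96×10⁶
[NH₃]² = 5.96×10⁻⁶ ⇒ [NH₃] = 0.00244 mol L⁻¹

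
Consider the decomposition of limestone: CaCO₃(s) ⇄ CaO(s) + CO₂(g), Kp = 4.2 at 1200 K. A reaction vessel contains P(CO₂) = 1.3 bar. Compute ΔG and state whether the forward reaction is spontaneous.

(CaCO₃, CaO are pure solids — omitted from Qp.)
Qp = P(CO₂) = 1.30
ΔG = RT ln(Qp/Kp) = (8.314 J mol⁻¹ K⁻¹)(1200 K) × ln(1.30/4.2)
   = (9.977 kJ/mol)(-1.173) = -11.7 kJ/mol
ΔG < 0, so the forward reaction is spontaneous (proceeds forward).

ΔG = -11.7 kJ/mol; the forward reaction is spontaneous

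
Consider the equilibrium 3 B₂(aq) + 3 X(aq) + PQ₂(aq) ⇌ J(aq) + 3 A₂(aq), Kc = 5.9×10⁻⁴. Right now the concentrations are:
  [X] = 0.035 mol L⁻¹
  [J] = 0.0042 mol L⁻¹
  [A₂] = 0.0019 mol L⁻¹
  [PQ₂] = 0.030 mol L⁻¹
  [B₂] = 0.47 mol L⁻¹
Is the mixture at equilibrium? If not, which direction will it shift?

no; Q < K, reaction proceeds forward

Qc = [J]·[A₂]³ / ([B₂]³·[X]³·[PQ₂]) = (0.0042)·(0.0019)³ / ((0.47)³·(0.035)³·(0.030)) = 2.2×10⁻⁴
Qc = 2.2×10⁻⁴ < Kc = 5.9×10⁻⁴: net forward reaction.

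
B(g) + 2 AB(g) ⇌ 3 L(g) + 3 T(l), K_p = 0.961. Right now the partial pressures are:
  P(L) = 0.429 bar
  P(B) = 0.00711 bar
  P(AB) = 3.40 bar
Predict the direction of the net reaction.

(T is a pure liquid — omitted from Q_p.)
Q_p = P(L)³ / (P(B)·P(AB)²) = (0.429)³ / ((0.00711)·(3.40)²) = 0.961
Q_p = 0.961 = K_p, so the system is already at equilibrium.

no net change (already at equilibrium)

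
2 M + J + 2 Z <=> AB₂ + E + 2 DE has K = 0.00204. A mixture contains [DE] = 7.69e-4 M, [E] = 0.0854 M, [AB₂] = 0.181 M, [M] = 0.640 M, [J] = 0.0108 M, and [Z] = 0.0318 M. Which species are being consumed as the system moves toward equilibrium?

Q = [AB₂]·[E]·[DE]² / ([M]²·[J]·[Z]²) = (0.181)·(0.0854)·(7.69e-4)² / ((0.640)²·(0.0108)·(0.0318)²) = 0.00204
Q = 0.00204 = K; the system is at equilibrium.

none (at equilibrium)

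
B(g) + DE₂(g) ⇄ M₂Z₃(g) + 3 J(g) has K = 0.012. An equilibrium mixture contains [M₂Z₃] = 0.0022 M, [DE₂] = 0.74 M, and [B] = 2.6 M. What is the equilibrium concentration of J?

At equilibrium, K = [M₂Z₃]·[J]³ / ([B]·[DE₂]) = 0.012.
(0.0022)·([J])³ / ((2.6)·(0.74)) = 0.012
[J]³ = 10.5 ⇒ [J] = 2.2 M

[J] = 2.2 M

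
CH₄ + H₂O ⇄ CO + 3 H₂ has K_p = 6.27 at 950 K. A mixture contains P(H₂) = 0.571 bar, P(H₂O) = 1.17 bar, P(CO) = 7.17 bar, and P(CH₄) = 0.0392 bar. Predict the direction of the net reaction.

Q_p = P(CO)·P(H₂)³ / (P(CH₄)·P(H₂O)) = (7.17)·(0.571)³ / ((0.0392)·(1.17)) = 29.1
Q_p = 29.1 > K_p = 6.27, so the reverse reaction proceeds.

to the left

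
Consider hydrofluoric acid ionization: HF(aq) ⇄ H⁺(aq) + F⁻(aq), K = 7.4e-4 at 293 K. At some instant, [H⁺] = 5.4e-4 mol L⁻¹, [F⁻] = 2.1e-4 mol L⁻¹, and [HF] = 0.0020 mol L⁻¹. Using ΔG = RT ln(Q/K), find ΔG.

Q = [H⁺]·[F⁻] / [HF] = (5.4e-4)·(2.1e-4) / (0.0020) = 5.67e-5
ΔG = RT ln(Q/K) = (8.314 J mol⁻¹ K⁻¹)(293 K) × ln(5.67e-5/7.4e-4)
   = (2.436 kJ/mol)(-2.569) = -6.26 kJ/mol
ΔG < 0, so the forward reaction is spontaneous (proceeds forward).

ΔG = -6.26 kJ/mol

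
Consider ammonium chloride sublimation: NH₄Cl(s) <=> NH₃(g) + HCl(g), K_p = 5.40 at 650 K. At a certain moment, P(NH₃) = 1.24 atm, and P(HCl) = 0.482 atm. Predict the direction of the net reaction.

(NH₄Cl is a pure solid — omitted from Q_p.)
Q_p = P(NH₃)·P(HCl) = (1.24)·(0.482) = 0.598
Q_p = 0.598 < K_p = 5.40, so the forward reaction proceeds.

to the right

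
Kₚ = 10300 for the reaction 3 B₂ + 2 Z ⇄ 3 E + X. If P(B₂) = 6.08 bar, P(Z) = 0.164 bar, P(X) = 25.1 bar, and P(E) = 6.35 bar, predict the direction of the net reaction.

forward (toward products)

Qₚ = P(E)³·P(X) / (P(B₂)³·P(Z)²) = (6.35)³·(25.1) / ((6.08)³·(0.164)²) = 1060
Qₚ = 1060 < Kₚ = 10300, so the forward reaction proceeds.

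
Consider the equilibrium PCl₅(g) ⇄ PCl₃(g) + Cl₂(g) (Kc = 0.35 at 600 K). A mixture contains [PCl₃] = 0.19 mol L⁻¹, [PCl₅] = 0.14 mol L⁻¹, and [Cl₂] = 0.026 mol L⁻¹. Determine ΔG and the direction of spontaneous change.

ΔG = -11.4 kJ/mol; the forward reaction is spontaneous

Qc = [PCl₃]·[Cl₂] / [PCl₅] = (0.19)·(0.026) / (0.14) = 0.0353
ΔG = RT ln(Qc/Kc) = (8.314 J mol⁻¹ K⁻¹)(600 K) × ln(0.0353/0.35)
   = (4.988 kJ/mol)(-2.294) = -11.4 kJ/mol
ΔG < 0, so the forward reaction is spontaneous (proceeds forward).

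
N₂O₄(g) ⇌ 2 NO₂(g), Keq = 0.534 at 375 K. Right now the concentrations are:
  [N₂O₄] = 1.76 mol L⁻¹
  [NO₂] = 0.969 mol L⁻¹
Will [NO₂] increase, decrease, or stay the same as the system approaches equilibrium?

stay the same

Q = [NO₂]² / [N₂O₄] = (0.969)² / (1.76) = 0.534
Q = 0.534 = Keq; the system is at equilibrium.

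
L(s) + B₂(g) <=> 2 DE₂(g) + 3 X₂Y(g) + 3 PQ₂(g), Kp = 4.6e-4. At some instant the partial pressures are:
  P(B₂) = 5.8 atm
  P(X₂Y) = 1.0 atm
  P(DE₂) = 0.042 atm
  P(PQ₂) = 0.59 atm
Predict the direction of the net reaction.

in the forward direction

(L is a pure solid — omitted from Qp.)
Qp = P(DE₂)²·P(X₂Y)³·P(PQ₂)³ / P(B₂) = (0.042)²·(1.0)³·(0.59)³ / (5.8) = 6.2e-5
Qp = 6.2e-5 < Kp = 4.6e-4, so the forward reaction proceeds.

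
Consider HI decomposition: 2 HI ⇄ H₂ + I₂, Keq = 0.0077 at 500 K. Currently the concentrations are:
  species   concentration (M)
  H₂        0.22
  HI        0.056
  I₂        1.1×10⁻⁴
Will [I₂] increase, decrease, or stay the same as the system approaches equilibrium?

stay the same

Q = [H₂]·[I₂] / [HI]² = (0.22)·(1.1×10⁻⁴) / (0.056)² = 0.0077
Q = 0.0077 = Keq; the system is at equilibrium.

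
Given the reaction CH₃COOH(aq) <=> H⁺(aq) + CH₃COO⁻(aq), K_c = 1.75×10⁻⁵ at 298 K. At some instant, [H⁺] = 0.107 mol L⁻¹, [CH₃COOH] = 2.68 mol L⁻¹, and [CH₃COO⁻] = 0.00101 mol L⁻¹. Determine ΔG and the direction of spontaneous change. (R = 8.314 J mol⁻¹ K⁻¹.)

Q_c = [H⁺]·[CH₃COO⁻] / [CH₃COOH] = (0.107)·(0.00101) / (2.68) = 4.03×10⁻⁵
ΔG = RT ln(Q_c/K_c) = (8.314 J mol⁻¹ K⁻¹)(298 K) × ln(4.03×10⁻⁵/1.75×10⁻⁵)
   = (2.478 kJ/mol)(0.8342) = 2.07 kJ/mol
ΔG > 0, so the forward reaction is non-spontaneous (proceeds in reverse).

ΔG = 2.07 kJ/mol; the forward reaction is non-spontaneous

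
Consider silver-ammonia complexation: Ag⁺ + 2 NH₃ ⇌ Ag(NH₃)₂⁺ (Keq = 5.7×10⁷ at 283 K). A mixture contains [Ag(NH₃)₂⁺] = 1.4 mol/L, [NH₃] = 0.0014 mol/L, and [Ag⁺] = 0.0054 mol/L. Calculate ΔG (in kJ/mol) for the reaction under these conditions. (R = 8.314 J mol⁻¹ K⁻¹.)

ΔG = 1.98 kJ/mol

Q = [Ag(NH₃)₂⁺] / ([Ag⁺]·[NH₃]²) = (1.4) / ((0.0054)·(0.0014)²) = 1.32×10⁸
ΔG = RT ln(Q/Keq) = (8.314 J mol⁻¹ K⁻¹)(283 K) × ln(1.32×10⁸/5.7×10⁷)
   = (2.353 kJ/mol)(0.8398) = 1.98 kJ/mol
ΔG > 0, so the forward reaction is non-spontaneous (proceeds in reverse).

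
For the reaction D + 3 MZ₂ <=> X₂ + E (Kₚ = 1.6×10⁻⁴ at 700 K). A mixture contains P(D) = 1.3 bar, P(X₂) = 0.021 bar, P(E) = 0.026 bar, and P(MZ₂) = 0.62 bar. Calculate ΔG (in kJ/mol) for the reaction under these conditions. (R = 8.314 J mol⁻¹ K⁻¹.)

Qₚ = P(X₂)·P(E) / (P(D)·P(MZ₂)³) = (0.021)·(0.026) / ((1.3)·(0.62)³) = 0.00176
ΔG = RT ln(Qₚ/Kₚ) = (8.314 J mol⁻¹ K⁻¹)(700 K) × ln(0.00176/1.6×10⁻⁴)
   = (5.820 kJ/mol)(2.398) = 14.0 kJ/mol
ΔG > 0, so the forward reaction is non-spontaneous (proceeds in reverse).

ΔG = 14.0 kJ/mol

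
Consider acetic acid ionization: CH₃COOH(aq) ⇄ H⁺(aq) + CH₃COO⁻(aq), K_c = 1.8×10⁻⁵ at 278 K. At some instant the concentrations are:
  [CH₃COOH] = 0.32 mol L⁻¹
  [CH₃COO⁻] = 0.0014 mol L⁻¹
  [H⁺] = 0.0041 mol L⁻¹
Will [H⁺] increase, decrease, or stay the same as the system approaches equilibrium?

stay the same

Q_c = [H⁺]·[CH₃COO⁻] / [CH₃COOH] = (0.0041)·(0.0014) / (0.32) = 1.8×10⁻⁵
Q_c = 1.8×10⁻⁵ = K_c; the system is at equilibrium.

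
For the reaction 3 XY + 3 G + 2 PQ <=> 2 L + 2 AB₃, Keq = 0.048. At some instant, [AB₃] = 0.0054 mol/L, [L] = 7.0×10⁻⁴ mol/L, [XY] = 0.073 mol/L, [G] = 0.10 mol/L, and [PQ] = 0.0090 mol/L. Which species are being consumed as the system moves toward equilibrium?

Q = [L]²·[AB₃]² / ([XY]³·[G]³·[PQ]²) = (7.0×10⁻⁴)²·(0.0054)² / ((0.073)³·(0.10)³·(0.0090)²) = 0.45
Q = 0.45 > Keq = 0.048: net reverse reaction.

L, AB₃ (products)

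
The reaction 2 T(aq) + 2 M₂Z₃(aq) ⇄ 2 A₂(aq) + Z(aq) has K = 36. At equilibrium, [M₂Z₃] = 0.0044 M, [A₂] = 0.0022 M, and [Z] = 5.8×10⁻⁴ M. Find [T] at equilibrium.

At equilibrium, K = [A₂]²·[Z] / ([T]²·[M₂Z₃]²) = 36.
(0.0022)²·(5.8×10⁻⁴) / (([T])²·(0.0044)²) = 36
[T]² = 4.03×10⁻⁶ ⇒ [T] = 0.0020 M

[T] = 0.0020 M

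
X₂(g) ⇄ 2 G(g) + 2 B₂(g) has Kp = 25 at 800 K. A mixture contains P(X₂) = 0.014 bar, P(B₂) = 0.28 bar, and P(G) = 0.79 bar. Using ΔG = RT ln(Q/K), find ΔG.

Qp = P(G)²·P(B₂)² / P(X₂) = (0.79)²·(0.28)² / (0.014) = 3.49
ΔG = RT ln(Qp/Kp) = (8.314 J mol⁻¹ K⁻¹)(800 K) × ln(3.49/25)
   = (6.651 kJ/mol)(-1.969) = -13.1 kJ/mol
ΔG < 0, so the forward reaction is spontaneous (proceeds forward).

ΔG = -13.1 kJ/mol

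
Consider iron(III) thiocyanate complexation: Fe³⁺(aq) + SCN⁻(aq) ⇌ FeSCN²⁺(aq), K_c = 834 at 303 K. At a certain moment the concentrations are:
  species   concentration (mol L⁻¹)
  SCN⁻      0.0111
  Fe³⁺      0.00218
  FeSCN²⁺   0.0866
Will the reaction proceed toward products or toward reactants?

Q_c = [FeSCN²⁺] / ([Fe³⁺]·[SCN⁻]) = (0.0866) / ((0.00218)·(0.0111)) = 3580
Q_c = 3580 > K_c = 834, so the reverse reaction proceeds.

reverse (toward reactants)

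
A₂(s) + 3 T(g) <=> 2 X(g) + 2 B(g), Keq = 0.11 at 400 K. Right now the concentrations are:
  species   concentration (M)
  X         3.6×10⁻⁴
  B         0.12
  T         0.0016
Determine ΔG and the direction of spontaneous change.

(A₂ is a pure solid — omitted from Q.)
Q = [X]²·[B]² / [T]³ = (3.6×10⁻⁴)²·(0.12)² / (0.0016)³ = 0.456
ΔG = RT ln(Q/Keq) = (8.314 J mol⁻¹ K⁻¹)(400 K) × ln(0.456/0.11)
   = (3.326 kJ/mol)(1.422) = 4.73 kJ/mol
ΔG > 0, so the forward reaction is non-spontaneous (proceeds in reverse).

ΔG = 4.73 kJ/mol; the forward reaction is non-spontaneous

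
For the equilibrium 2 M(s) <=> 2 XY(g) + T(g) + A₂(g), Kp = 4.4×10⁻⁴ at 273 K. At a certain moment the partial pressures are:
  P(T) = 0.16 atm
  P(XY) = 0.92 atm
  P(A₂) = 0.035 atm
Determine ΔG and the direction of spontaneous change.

ΔG = 5.40 kJ/mol; the forward reaction is non-spontaneous

(M is a pure solid — omitted from Qp.)
Qp = P(XY)²·P(T)·P(A₂) = (0.92)²·(0.16)·(0.035) = 0.00474
ΔG = RT ln(Qp/Kp) = (8.314 J mol⁻¹ K⁻¹)(273 K) × ln(0.00474/4.4×10⁻⁴)
   = (2.270 kJ/mol)(2.377) = 5.40 kJ/mol
ΔG > 0, so the forward reaction is non-spontaneous (proceeds in reverse).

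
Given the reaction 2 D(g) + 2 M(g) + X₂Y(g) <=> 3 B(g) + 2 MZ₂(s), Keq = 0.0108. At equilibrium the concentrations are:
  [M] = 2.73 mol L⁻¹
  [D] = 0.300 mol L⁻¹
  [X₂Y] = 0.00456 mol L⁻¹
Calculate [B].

[B] = 0.0321 mol L⁻¹

(MZ₂ is a pure solid — omitted from Keq.)
At equilibrium, Keq = [B]³ / ([D]²·[M]²·[X₂Y]) = 0.0108.
([B])³ / ((0.300)²·(2.73)²·(0.00456)) = 0.0108
[B]³ = 3.30e-5 ⇒ [B] = 0.0321 mol L⁻¹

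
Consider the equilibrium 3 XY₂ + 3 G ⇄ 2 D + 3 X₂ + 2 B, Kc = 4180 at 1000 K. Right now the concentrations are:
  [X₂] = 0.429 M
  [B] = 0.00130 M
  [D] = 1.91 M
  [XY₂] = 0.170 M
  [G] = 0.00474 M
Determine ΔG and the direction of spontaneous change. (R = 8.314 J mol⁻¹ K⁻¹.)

ΔG = -12.5 kJ/mol; the forward reaction is spontaneous

Qc = [D]²·[X₂]³·[B]² / ([XY₂]³·[G]³) = (1.91)²·(0.429)³·(0.00130)² / ((0.170)³·(0.00474)³) = 930
ΔG = RT ln(Qc/Kc) = (8.314 J mol⁻¹ K⁻¹)(1000 K) × ln(930/4180)
   = (8.314 kJ/mol)(-1.503) = -12.5 kJ/mol
ΔG < 0, so the forward reaction is spontaneous (proceeds forward).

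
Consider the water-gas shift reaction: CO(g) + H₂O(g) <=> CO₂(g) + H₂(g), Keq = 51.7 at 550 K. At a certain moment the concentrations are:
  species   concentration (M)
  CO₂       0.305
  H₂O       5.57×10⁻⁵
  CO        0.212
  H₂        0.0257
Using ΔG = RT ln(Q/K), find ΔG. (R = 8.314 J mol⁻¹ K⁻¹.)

ΔG = 11.7 kJ/mol

Q = [CO₂]·[H₂] / ([CO]·[H₂O]) = (0.305)·(0.0257) / ((0.212)·(5.57×10⁻⁵)) = 664
ΔG = RT ln(Q/Keq) = (8.314 J mol⁻¹ K⁻¹)(550 K) × ln(664/51.7)
   = (4.573 kJ/mol)(2.553) = 11.7 kJ/mol
ΔG > 0, so the forward reaction is non-spontaneous (proceeds in reverse).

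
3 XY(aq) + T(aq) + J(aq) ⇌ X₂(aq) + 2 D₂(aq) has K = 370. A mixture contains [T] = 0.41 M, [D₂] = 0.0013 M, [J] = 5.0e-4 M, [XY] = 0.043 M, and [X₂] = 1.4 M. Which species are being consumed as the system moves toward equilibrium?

Q = [X₂]·[D₂]² / ([XY]³·[T]·[J]) = (1.4)·(0.0013)² / ((0.043)³·(0.41)·(5.0e-4)) = 150
Q = 150 < K = 370: net forward reaction.

XY, T, J (reactants)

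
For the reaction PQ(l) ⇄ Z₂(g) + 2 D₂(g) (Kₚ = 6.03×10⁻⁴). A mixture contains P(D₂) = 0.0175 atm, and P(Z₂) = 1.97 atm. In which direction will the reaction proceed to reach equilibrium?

at equilibrium

(PQ is a pure liquid — omitted from Qₚ.)
Qₚ = P(Z₂)·P(D₂)² = (1.97)·(0.0175)² = 6.03×10⁻⁴
Qₚ = 6.03×10⁻⁴ = Kₚ, so the system is already at equilibrium.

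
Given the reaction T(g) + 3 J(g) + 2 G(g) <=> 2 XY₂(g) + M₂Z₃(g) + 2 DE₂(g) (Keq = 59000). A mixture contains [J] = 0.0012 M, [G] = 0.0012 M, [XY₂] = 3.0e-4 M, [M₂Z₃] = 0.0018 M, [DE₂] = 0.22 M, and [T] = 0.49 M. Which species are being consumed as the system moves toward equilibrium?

Q = [XY₂]²·[M₂Z₃]·[DE₂]² / ([T]·[J]³·[G]²) = (3.0e-4)²·(0.0018)·(0.22)² / ((0.49)·(0.0012)³·(0.0012)²) = 6400
Q = 6400 < Keq = 59000: net forward reaction.

T, J, G (reactants)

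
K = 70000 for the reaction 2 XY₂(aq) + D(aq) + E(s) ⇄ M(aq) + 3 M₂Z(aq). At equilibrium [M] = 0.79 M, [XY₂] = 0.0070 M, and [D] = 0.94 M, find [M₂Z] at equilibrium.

[M₂Z] = 1.6 M

(E is a pure solid — omitted from K.)
At equilibrium, K = [M]·[M₂Z]³ / ([XY₂]²·[D]) = 70000.
(0.79)·([M₂Z])³ / ((0.0070)²·(0.94)) = 70000
[M₂Z]³ = 4.08 ⇒ [M₂Z] = 1.6 M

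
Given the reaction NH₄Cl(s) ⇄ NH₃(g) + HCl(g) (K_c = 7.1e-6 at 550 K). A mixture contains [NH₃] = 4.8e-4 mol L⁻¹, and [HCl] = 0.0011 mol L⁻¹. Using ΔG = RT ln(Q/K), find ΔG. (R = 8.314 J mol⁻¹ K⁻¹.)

ΔG = -11.9 kJ/mol

(NH₄Cl is a pure solid — omitted from Q_c.)
Q_c = [NH₃]·[HCl] = (4.8e-4)·(0.0011) = 5.28e-7
ΔG = RT ln(Q_c/K_c) = (8.314 J mol⁻¹ K⁻¹)(550 K) × ln(5.28e-7/7.1e-6)
   = (4.573 kJ/mol)(-2.599) = -11.9 kJ/mol
ΔG < 0, so the forward reaction is spontaneous (proceeds forward).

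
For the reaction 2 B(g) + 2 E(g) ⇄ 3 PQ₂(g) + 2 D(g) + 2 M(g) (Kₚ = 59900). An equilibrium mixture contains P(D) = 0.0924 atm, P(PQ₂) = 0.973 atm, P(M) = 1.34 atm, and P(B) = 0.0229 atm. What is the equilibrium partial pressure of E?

P(E) = 0.0212 atm

At equilibrium, Kₚ = P(PQ₂)³·P(D)²·P(M)² / (P(B)²·P(E)²) = 59900.
(0.973)³·(0.0924)²·(1.34)² / ((0.0229)²·(P(E))²) = 59900
P(E)² = 4.50×10⁻⁴ ⇒ P(E) = 0.0212 atm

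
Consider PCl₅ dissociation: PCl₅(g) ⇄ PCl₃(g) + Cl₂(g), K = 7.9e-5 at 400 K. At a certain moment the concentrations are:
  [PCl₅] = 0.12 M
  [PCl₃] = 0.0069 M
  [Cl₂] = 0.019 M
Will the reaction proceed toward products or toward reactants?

Q = [PCl₃]·[Cl₂] / [PCl₅] = (0.0069)·(0.019) / (0.12) = 0.0011
Q = 0.0011 > K = 7.9e-5, so the reverse reaction proceeds.

in the reverse direction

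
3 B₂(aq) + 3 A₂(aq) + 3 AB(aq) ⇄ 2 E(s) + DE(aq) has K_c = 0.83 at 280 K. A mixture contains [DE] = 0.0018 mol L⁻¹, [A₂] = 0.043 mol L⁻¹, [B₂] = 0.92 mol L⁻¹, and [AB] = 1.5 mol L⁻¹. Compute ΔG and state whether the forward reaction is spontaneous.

ΔG = 5.45 kJ/mol; the forward reaction is non-spontaneous

(E is a pure solid — omitted from Q_c.)
Q_c = [DE] / ([B₂]³·[A₂]³·[AB]³) = (0.0018) / ((0.92)³·(0.043)³·(1.5)³) = 8.61
ΔG = RT ln(Q_c/K_c) = (8.314 J mol⁻¹ K⁻¹)(280 K) × ln(8.61/0.83)
   = (2.328 kJ/mol)(2.339) = 5.45 kJ/mol
ΔG > 0, so the forward reaction is non-spontaneous (proceeds in reverse).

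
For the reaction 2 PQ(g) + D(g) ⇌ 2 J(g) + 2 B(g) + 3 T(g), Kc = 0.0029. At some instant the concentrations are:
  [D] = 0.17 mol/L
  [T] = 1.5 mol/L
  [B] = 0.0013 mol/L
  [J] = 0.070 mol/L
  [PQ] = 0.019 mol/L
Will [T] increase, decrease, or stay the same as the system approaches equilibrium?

Qc = [J]²·[B]²·[T]³ / ([PQ]²·[D]) = (0.070)²·(0.0013)²·(1.5)³ / ((0.019)²·(0.17)) = 4.6×10⁻⁴
Qc = 4.6×10⁻⁴ < Kc = 0.0029: net forward reaction.
T is a product, so it increases.

increase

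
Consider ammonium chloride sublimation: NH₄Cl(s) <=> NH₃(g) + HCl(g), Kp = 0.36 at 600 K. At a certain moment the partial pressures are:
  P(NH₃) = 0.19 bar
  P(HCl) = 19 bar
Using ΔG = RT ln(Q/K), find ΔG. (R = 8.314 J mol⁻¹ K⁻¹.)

(NH₄Cl is a pure solid — omitted from Qp.)
Qp = P(NH₃)·P(HCl) = (0.19)·(19) = 3.61
ΔG = RT ln(Qp/Kp) = (8.314 J mol⁻¹ K⁻¹)(600 K) × ln(3.61/0.36)
   = (4.988 kJ/mol)(2.305) = 11.5 kJ/mol
ΔG > 0, so the forward reaction is non-spontaneous (proceeds in reverse).

ΔG = 11.5 kJ/mol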